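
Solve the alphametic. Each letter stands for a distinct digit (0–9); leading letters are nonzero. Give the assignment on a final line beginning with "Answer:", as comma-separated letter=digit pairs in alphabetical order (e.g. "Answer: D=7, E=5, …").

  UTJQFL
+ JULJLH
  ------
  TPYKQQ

Step 1. [col 1: L + H ≡ Q (mod 10)] column 1 (L + H ≡ Q (mod 10), carry-in 0) doesn't pin L yet; pick L=7 and continue. So L=7.
Step 2. [col 1: L + H ≡ Q (mod 10)] H=5 is one option consistent with column 1 (L + H ≡ Q (mod 10), carry-in 0) — take it. So H=5.
Step 3. [col 1: L + H ≡ Q (mod 10)] in column 1 we have L+H≡Q with carry-in 0; given L=7, H=5 and digits 5,7 already taken and all letters distinct, that pins Q to 2 ⇒ Q=2.
Step 4. [col 2: F + L ≡ Q (mod 10)] from column 2 (L=7, Q=2, carry-in 1, digits 2,5,7 already taken and all letters distinct): F must equal 4, so F=4.
Step 5. [col 3: Q + J ≡ K (mod 10)] K=9 is one option consistent with column 3 (Q + J ≡ K (mod 10), carry-in 1) — take it ⇒ K=9.
Step 6. [col 3: Q + J ≡ K (mod 10)] column 3: given Q=2, K=9, carry-in 1, and digits 2,4,5,7,9 already taken and all letters distinct, Q+J≡K (mod 10) forces J=6 ⇒ J=6.
Step 7. [col 4: J + L ≡ Y (mod 10)] from column 4 (J=6, L=7, carry-in 0, digits 2,4,5,6,7,9 already taken and all letters distinct): Y must equal 3 ⇒ Y=3.
Step 8. [col 5: T + U ≡ P (mod 10)] column 5: given nothing yet, carry-in 1, and digits 2,3,4,5,6,7,9 already taken and all letters distinct, T+U≡P (mod 10) forces P=0 ⇒ P=0.
Step 9. [col 5: T + U ≡ P (mod 10)] several values work for T in column 5 (T + U ≡ P (mod 10), carry-in 1); try T=8. So T=8.
Step 10. [col 5: T + U ≡ P (mod 10)] column 5: given T=8, P=0, carry-in 1, and digits 0,2,3,4,5,6,7,8,9 already taken and all letters distinct, T+U≡P (mod 10) forces U=1, so U=1.

Answer: F=4, H=5, J=6, K=9, L=7, P=0, Q=2, T=8, U=1, Y=3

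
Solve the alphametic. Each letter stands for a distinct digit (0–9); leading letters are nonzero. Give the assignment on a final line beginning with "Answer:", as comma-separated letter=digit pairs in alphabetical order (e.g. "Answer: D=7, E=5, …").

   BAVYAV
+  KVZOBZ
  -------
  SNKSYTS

Step 1. [col 1: V + Z ≡ S (mod 10)] V=6 is one option consistent with column 1 (V + Z ≡ S (mod 10), carry-in 0) — take it ⇒ V=6.
Step 2. [col 1: V + Z ≡ S (mod 10)] several values work for Z in column 1 (V + Z ≡ S (mod 10), carry-in 0); try Z=5 ⇒ Z=5.
Step 3. [col 1: V + Z ≡ S (mod 10)] from column 1 (V=6, Z=5, carry-in 0, digits 5,6 already taken and all letters distinct): S must equal 1. So S=1.
Step 4. [col 2: A + B ≡ T (mod 10)] no forcing yet in column 2 (carry-in 1); B=4 is free and consistent — try it ⇒ B=4.
Step 5. [col 2: A + B ≡ T (mod 10)] A=2 is one option consistent with column 2 (A + B ≡ T (mod 10), carry-in 1) — take it ⇒ A=2.
Step 6. [col 2: A + B ≡ T (mod 10)] column 2 reads A+B+carry(1)=T with A=2, B=4; with digits 1,2,4,5,6 already taken and all letters distinct, the only value for T is 7, so T=7.
Step 7. [col 3: Y + O ≡ Y (mod 10)] column 3: given nothing yet, carry-in 0, and digits 1,2,4,5,6,7 already taken and all letters distinct, Y+O≡Y (mod 10) forces O=0. So O=0.
Step 8. [col 3: Y + O ≡ Y (mod 10)] several values work for Y in column 3 (Y + O ≡ Y (mod 10), carry-in 0); try Y=8 ⇒ Y=8.
Step 9. [col 5: A + V ≡ K (mod 10)] from column 5 (A=2, V=6, carry-in 1, digits 0,1,2,4,5,6,7,8 already taken and all letters distinct): K must equal 9. So K=9.
Step 10. [col 6: B + K ≡ N (mod 10)] column 6 reads B+K+carry(0)=N with B=4, K=9; with digits 0,1,2,4,5,6,7,8,9 already taken and all letters distinct, the only value for N is 3. So N=3.

Answer: A=2, B=4, K=9, N=3, O=0, S=1, T=7, V=6, Y=8, Z=5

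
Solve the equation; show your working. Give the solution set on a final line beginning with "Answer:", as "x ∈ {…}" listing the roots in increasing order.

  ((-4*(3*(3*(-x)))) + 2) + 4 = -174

Step 1. [((-4*(3*(3*(-x)))) + 2) + 4 = -174] subtract 4: x sits inside (… + 4) ⇒ sub: (-4*(3*(3*(-x)))) + 2 = -178.
Step 2. [(-4*(3*(3*(-x)))) + 2 = -178] +2 is outermost — subtract 2 both sides, so sub: -4*(3*(3*(-x))) = -180.
Step 3. [-4*(3*(3*(-x))) = -180] -4 out front; divide by -4, so div: 3*(3*(-x)) = 45.
Step 4. [3*(3*(-x)) = 45] divide by the outer 3 ⇒ div: 3*(-x) = 15.
Step 5. [3*(-x) = 15] leading coefficient 3: divide by 3. So div: -x = 5.
Step 6. [-x = 5] LHS negated; negate both sides, so neg: x = -5.

Answer: x ∈ {-5}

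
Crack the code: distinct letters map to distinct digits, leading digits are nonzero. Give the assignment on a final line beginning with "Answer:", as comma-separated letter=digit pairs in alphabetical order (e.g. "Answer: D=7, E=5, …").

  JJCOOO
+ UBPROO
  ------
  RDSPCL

Step 1. [col 1: O + O ≡ L (mod 10)] L=2 is one option consistent with column 1 (O + O ≡ L (mod 10), carry-in 0) — take it ⇒ L=2.
Step 2. [col 1: O + O ≡ L (mod 10)] O=6 is one option consistent with column 1 (O + O ≡ L (mod 10), carry-in 0) — take it, so O=6.
Step 3. [col 2: O + O ≡ C (mod 10)] column 2: given O=6, carry-in 1, and digits 2,6 already taken and all letters distinct, O+O≡C (mod 10) forces C=3. So C=3.
Step 4. [col 3: O + R ≡ P (mod 10)] several values work for P in column 3 (O + R ≡ P (mod 10), carry-in 1); try P=4 ⇒ P=4.
Step 5. [col 3: O + R ≡ P (mod 10)] column 3: given O=6, P=4, carry-in 1, and digits 2,3,4,6 already taken and all letters distinct, O+R≡P (mod 10) forces R=7. So R=7.
Step 6. [col 4: C + P ≡ S (mod 10)] column 4 reads C+P+carry(1)=S with C=3, P=4; with digits 2,3,4,6,7 already taken and all letters distinct, the only value for S is 8, so S=8.
Step 7. [col 5: J + B ≡ D (mod 10)] column 5 reads J+B+carry(0)=D with nothing yet; with digits 2,3,4,6,7,8 already taken and all letters distinct, the only value for D is 0 ⇒ D=0.
Step 8. [col 5: J + B ≡ D (mod 10)] column 5 (J + B ≡ D (mod 10), carry-in 0) doesn't pin J yet; pick J=1 and continue ⇒ J=1.
Step 9. [col 5: J + B ≡ D (mod 10)] column 5 reads J+B+carry(0)=D with J=1, D=0; with digits 0,1,2,3,4,6,7,8 already taken and all letters distinct, the only value for B is 9, so B=9.
Step 10. [col 6: J + U ≡ R (mod 10)] from column 6 (J=1, R=7, carry-in 1, digits 0,1,2,3,4,6,7,8,9 already taken and all letters distinct): U must equal 5. So U=5.

Answer: B=9, C=3, D=0, J=1, L=2, O=6, P=4, R=7, S=8, U=5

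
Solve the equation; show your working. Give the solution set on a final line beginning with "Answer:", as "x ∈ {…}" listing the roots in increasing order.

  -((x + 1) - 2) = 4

Step 1. [-((x + 1) - 2) = 4] leading − — multiply by −1, so neg: (x + 1) - 2 = -4.
Step 2. [(x + 1) - 2 = -4] peel the -2: add 2 from each side ⇒ sub: x + 1 = -2.
Step 3. [x + 1 = -2] +1 is outermost — subtract 1 both sides. So sub: x = -3.

Answer: x ∈ {-3}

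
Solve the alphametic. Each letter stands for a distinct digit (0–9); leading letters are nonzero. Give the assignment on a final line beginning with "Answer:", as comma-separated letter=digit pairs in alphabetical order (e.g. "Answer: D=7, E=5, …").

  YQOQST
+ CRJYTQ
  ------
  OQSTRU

Step 1. [col 1: T + Q ≡ U (mod 10)] column 1 (T + Q ≡ U (mod 10), carry-in 0) doesn't pin T yet; pick T=8 and continue ⇒ T=8.
Step 2. [col 1: T + Q ≡ U (mod 10)] several values work for Q in column 1 (T + Q ≡ U (mod 10), carry-in 0); try Q=7. So Q=7.
Step 3. [col 1: T + Q ≡ U (mod 10)] from column 1 (T=8, Q=7, carry-in 0, digits 7,8 already taken and all letters distinct): U must equal 5 ⇒ U=5.
Step 4. [col 2: S + T ≡ R (mod 10)] several values work for S in column 2 (S + T ≡ R (mod 10), carry-in 1); try S=0, so S=0.
Step 5. [col 2: S + T ≡ R (mod 10)] in column 2 we have S+T≡R with carry-in 1; given S=0, T=8 and digits 0,5,7,8 already taken and all letters distinct, that pins R to 9, so R=9.
Step 6. [col 3: Q + Y ≡ T (mod 10)] in column 3 we have Q+Y≡T with carry-in 0; given Q=7, T=8 and digits 0,5,7,8,9 already taken and all letters distinct, that pins Y to 1, so Y=1.
Step 7. [col 4: O + J ≡ S (mod 10)] no forcing yet in column 4 (carry-in 0); J=6 is free and consistent — try it. So J=6.
Step 8. [col 4: O + J ≡ S (mod 10)] from column 4 (J=6, S=0, carry-in 0, digits 0,1,5,6,7,8,9 already taken and all letters distinct): O must equal 4 ⇒ O=4.
Step 9. [col 6: Y + C ≡ O (mod 10)] column 6: given Y=1, O=4, carry-in 1, and digits 0,1,4,5,6,7,8,9 already taken and all letters distinct, Y+C≡O (mod 10) forces C=2 ⇒ C=2.

Answer: C=2, J=6, O=4, Q=7, R=9, S=0, T=8, U=5, Y=1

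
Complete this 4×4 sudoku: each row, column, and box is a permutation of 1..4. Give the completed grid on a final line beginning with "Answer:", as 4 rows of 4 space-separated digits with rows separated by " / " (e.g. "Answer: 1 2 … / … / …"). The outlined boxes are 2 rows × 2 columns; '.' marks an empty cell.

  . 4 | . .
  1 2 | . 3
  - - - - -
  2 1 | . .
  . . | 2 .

Step 1. [r4c1∈{3,4}] in col 1, 4 fits only at r4c1. So r4c1=4.
Step 2. [r2c3∈{4}] r2c3 is down to just 4 ⇒ r2c3=4.
Step 3. [r1c3∈{1}] nothing but 1 survives at r1c3 ⇒ r1c3=1.
Step 4. [r3c4∈{4}] r3c4 has the single candidate 4. So r3c4=4.
Step 5. [r4c2∈{3}] only 3 remains possible at r4c2, so r4c2=3.
Step 6. [r1c4∈{2}] r1c4's peers cover all but 2. So r1c4=2.
Step 7. [r3c3∈{3}] nothing but 3 survives at r3c3 ⇒ r3c3=3.
Step 8. [r1c1∈{3}] nothing but 3 survives at r1c1 ⇒ r1c1=3.
Step 9. [r4c4∈{1}] only 1 remains possible at r4c4, so r4c4=1.

Answer: 3 4 1 2 / 1 2 4 3 / 2 1 3 4 / 4 3 2 1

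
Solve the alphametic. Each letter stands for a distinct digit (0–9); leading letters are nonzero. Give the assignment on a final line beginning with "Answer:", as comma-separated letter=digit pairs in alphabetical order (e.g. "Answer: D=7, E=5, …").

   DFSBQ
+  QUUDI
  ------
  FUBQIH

Step 1. [F] the sum has 6 digits but both addends have 5; that extra leading digit F is the final carry, namely 1. So F=1.
Step 2. [col 1: Q + I ≡ H (mod 10)] several values work for H in column 1 (Q + I ≡ H (mod 10), carry-in 0); try H=0 ⇒ H=0.
Step 3. [col 1: Q + I ≡ H (mod 10)] several values work for Q in column 1 (Q + I ≡ H (mod 10), carry-in 0); try Q=8. So Q=8.
Step 4. [col 1: Q + I ≡ H (mod 10)] column 1 reads Q+I+carry(0)=H with Q=8, H=0; with digits 0,1,8 already taken and all letters distinct, the only value for I is 2 ⇒ I=2.
Step 5. [col 2: B + D ≡ I (mod 10)] several values work for B in column 2 (B + D ≡ I (mod 10), carry-in 1); try B=5 ⇒ B=5.
Step 6. [col 2: B + D ≡ I (mod 10)] from column 2 (B=5, I=2, carry-in 1, digits 0,1,2,5,8 already taken and all letters distinct): D must equal 6 ⇒ D=6.
Step 7. [col 3: S + U ≡ Q (mod 10)] several values work for S in column 3 (S + U ≡ Q (mod 10), carry-in 1); try S=3 ⇒ S=3.
Step 8. [col 3: S + U ≡ Q (mod 10)] from column 3 (S=3, Q=8, carry-in 1, digits 0,1,2,3,5,6,8 already taken and all letters distinct): U must equal 4, so U=4.

Answer: B=5, D=6, F=1, H=0, I=2, Q=8, S=3, U=4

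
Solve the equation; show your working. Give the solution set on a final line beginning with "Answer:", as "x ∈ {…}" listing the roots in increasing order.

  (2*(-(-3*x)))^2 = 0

Step 1. [(2*(-(-3*x)))^2 = 0] LHS squared, RHS 0 ≥ 0: apply √ (±) ⇒ sqrt: 2*(-(-3*x)) = 0.
Step 2. [2*(-(-3*x)) = 0] leading coefficient 2: divide by 2, so div: -(-3*x) = 0.
Step 3. [-(-3*x) = 0] flip signs both sides ⇒ neg: -3*x = 0.
Step 4. [-3*x = 0] divide by the outer -3 ⇒ div: x = 0.

Answer: x ∈ {0}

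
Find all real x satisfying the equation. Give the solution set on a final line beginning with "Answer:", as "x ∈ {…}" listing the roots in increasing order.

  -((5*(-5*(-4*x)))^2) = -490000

Step 1. [-((5*(-5*(-4*x)))^2) = -490000] flip signs both sides ⇒ neg: (5*(-5*(-4*x)))^2 = 490000.
Step 2. [(5*(-5*(-4*x)))^2 = 490000] √ both sides: 490000 ≥ 0 gives two branches ⇒ sqrt: 5*(-5*(-4*x)) = 700 or -700.
Step 3. [5*(-5*(-4*x)) = 700 or -700] leading coefficient 5: divide by 5 ⇒ div: -5*(-4*x) = 140 or -140.
Step 4. [-5*(-4*x) = 140 or -140] LHS = -5·(…); ÷-5 both sides. So div: -4*x = -28 or 28.
Step 5. [-4*x = -28 or 28] leading coefficient -4: divide by -4, so div: x = 7 or -7.

Answer: x ∈ {-7, 7}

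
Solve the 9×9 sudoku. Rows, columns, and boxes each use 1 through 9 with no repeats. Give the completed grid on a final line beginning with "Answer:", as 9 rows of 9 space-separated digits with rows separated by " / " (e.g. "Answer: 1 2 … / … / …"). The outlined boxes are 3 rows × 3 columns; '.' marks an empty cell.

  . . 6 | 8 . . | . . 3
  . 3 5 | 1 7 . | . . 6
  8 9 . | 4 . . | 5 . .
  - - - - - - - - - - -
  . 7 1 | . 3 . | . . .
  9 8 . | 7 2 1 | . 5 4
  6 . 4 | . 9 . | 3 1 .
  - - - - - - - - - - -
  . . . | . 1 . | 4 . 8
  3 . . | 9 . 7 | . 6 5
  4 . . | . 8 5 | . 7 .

Step 1. [r3c8∈{2}] r3c8 is down to just 2 ⇒ r3c8=2.
Step 2. [r2c1∈{2}] nothing but 2 survives at r2c1. So r2c1=2.
Step 3. [r6c2∈{2,5}] 2 has one home in box 4: r6c2 ⇒ r6c2=2.
Step 4. [r1c7∈{1,7,9}] in col 7, 7 fits only at r1c7. So r1c7=7.
Step 5. [r9c4∈{2,3,6}] across row 9, 3 lands solely at r9c4. So r9c4=3.
Step 6. [r2c8∈{4,8,9}] across row 2, 4 lands solely at r2c8 ⇒ r2c8=4.
Step 7. [r1c8∈{9}] r1c8 is down to just 9, so r1c8=9.
Step 8. [r7c3∈{2,7,9}] 9 has one home in row 7: r7c3, so r7c3=9.
Step 9. [r9c3∈{2}] nothing but 2 survives at r9c3. So r9c3=2.
Step 10. [r8c2∈{1}] r8c2 has the single candidate 1. So r8c2=1.
Step 11. [r4c9∈{2,9}] 2 has one home in col 9: r4c9, so r4c9=2.
Step 12. [r4c7∈{6,8,9}] row 4 places 9 nowhere but r4c7 ⇒ r4c7=9.
Step 13. [r4c1∈{5}] nothing but 5 survives at r4c1. So r4c1=5.
Step 14. [r7c4∈{2,6}] 2 has one home in col 4: r7c4, so r7c4=2.
Step 15. [r7c6∈{6}] nothing but 6 survives at r7c6, so r7c6=6.
Step 16. [r6c6∈{8}] r6c6's peers cover all but 8 ⇒ r6c6=8.
Step 17. [r9c7∈{1}] r9c7 has the single candidate 1, so r9c7=1.
Step 18. [r9c2∈{6}] nothing but 6 survives at r9c2. So r9c2=6.
Step 19. [r4c8∈{8}] r4c8 has the single candidate 8. So r4c8=8.
Step 20. [r3c3∈{7}] r3c3 is down to just 7. So r3c3=7.
Step 21. [r2c6∈{9}] nothing but 9 survives at r2c6, so r2c6=9.
Step 22. [r3c9∈{1}] r3c9 has the single candidate 1 ⇒ r3c9=1.
Step 23. [r5c7∈{6}] r5c7's peers cover all but 6 ⇒ r5c7=6.
Step 24. [r8c5∈{4}] r8c5 is down to just 4 ⇒ r8c5=4.
Step 25. [r1c2∈{4}] r1c2 has the single candidate 4 ⇒ r1c2=4.
Step 26. [r4c6∈{4}] r4c6's peers cover all but 4, so r4c6=4.
Step 27. [r8c7∈{2}] r8c7's peers cover all but 2. So r8c7=2.
Step 28. [r8c3∈{8}] r8c3 is down to just 8, so r8c3=8.
Step 29. [r6c9∈{7}] nothing but 7 survives at r6c9 ⇒ r6c9=7.
Step 30. [r3c5∈{6}] r3c5 is down to just 6, so r3c5=6.
Step 31. [r1c5∈{5}] r1c5 is down to just 5, so r1c5=5.
Step 32. [r7c2∈{5}] r7c2's peers cover all but 5, so r7c2=5.
Step 33. [r7c8∈{3}] r7c8 is down to just 3. So r7c8=3.
Step 34. [r4c4∈{6}] r4c4's peers cover all but 6, so r4c4=6.
Step 35. [r9c9∈{9}] r9c9 is down to just 9, so r9c9=9.
Step 36. [r2c7∈{8}] nothing but 8 survives at r2c7, so r2c7=8.
Step 37. [r6c4∈{5}] r6c4 is down to just 5 ⇒ r6c4=5.
Step 38. [r1c1∈{1}] r1c1 is down to just 1 ⇒ r1c1=1.
Step 39. [r3c6∈{3}] r3c6's peers cover all but 3 ⇒ r3c6=3.
Step 40. [r5c3∈{3}] nothing but 3 survives at r5c3. So r5c3=3.
Step 41. [r1c6∈{2}] nothing but 2 survives at r1c6. So r1c6=2.
Step 42. [r7c1∈{7}] only 7 remains possible at r7c1 ⇒ r7c1=7.

Answer: 1 4 6 8 5 2 7 9 3 / 2 3 5 1 7 9 8 4 6 / 8 9 7 4 6 3 5 2 1 / 5 7 1 6 3 4 9 8 2 / 9 8 3 7 2 1 6 5 4 / 6 2 4 5 9 8 3 1 7 / 7 5 9 2 1 6 4 3 8 / 3 1 8 9 4 7 2 6 5 / 4 6 2 3 8 5 1 7 9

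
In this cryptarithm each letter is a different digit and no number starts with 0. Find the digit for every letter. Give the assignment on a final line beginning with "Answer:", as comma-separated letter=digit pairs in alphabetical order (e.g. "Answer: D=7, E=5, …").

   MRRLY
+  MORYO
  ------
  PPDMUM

Step 1. [col 1: Y + O ≡ M (mod 10)] no forcing yet in column 1 (carry-in 0); Y=7 is free and consistent — try it. So Y=7.
Step 2. [col 1: Y + O ≡ M (mod 10)] several values work for O in column 1 (Y + O ≡ M (mod 10), carry-in 0); try O=8 ⇒ O=8.
Step 3. [col 1: Y + O ≡ M (mod 10)] column 1 reads Y+O+carry(0)=M with Y=7, O=8; with digits 7,8 already taken and all letters distinct, the only value for M is 5. So M=5.
Step 4. [P] the sum has 6 digits but both addends have 5; that extra leading digit P is the final carry, namely 1, so P=1.
Step 5. [col 2: L + Y ≡ U (mod 10)] no forcing yet in column 2 (carry-in 1); L=6 is free and consistent — try it ⇒ L=6.
Step 6. [col 2: L + Y ≡ U (mod 10)] column 2: given L=6, Y=7, carry-in 1, and digits 1,5,6,7,8 already taken and all letters distinct, L+Y≡U (mod 10) forces U=4. So U=4.
Step 7. [col 3: R + R ≡ M (mod 10)] in column 3 we have R+R≡M with carry-in 1; given M=5 and digits 1,4,5,6,7,8 already taken and all letters distinct, that pins R to 2, so R=2.
Step 8. [col 4: R + O ≡ D (mod 10)] column 4 reads R+O+carry(0)=D with R=2, O=8; with digits 1,2,4,5,6,7,8 already taken and all letters distinct, the only value for D is 0 ⇒ D=0.

Answer: D=0, L=6, M=5, O=8, P=1, R=2, U=4, Y=7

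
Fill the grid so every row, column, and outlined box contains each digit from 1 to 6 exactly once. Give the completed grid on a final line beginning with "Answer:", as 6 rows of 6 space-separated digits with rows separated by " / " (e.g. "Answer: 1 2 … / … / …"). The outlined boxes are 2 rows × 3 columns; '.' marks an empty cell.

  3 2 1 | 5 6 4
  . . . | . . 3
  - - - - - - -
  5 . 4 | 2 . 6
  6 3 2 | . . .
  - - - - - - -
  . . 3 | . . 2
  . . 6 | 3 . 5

Step 1. [r2c4∈{1}] r2c4 is down to just 1, so r2c4=1.
Step 2. [r3c2∈{1}] r3c2 is down to just 1. So r3c2=1.
Step 3. [r6c2∈{4}] r6c2's peers cover all but 4, so r6c2=4.
Step 4. [r6c5∈{1}] r6c5's peers cover all but 1, so r6c5=1.
Step 5. [r4c4∈{4}] r4c4 has the single candidate 4. So r4c4=4.
Step 6. [r5c2∈{5}] nothing but 5 survives at r5c2, so r5c2=5.
Step 7. [r6c1∈{2}] r6c1's peers cover all but 2, so r6c1=2.
Step 8. [r3c5∈{3}] only 3 remains possible at r3c5 ⇒ r3c5=3.
Step 9. [r4c5∈{5}] r4c5 is down to just 5. So r4c5=5.
Step 10. [r2c5∈{2}] r2c5 has the single candidate 2. So r2c5=2.
Step 11. [r2c1∈{4}] only 4 remains possible at r2c1. So r2c1=4.
Step 12. [r5c4∈{6}] r5c4 is down to just 6, so r5c4=6.
Step 13. [r5c1∈{1}] nothing but 1 survives at r5c1. So r5c1=1.
Step 14. [r2c2∈{6}] r2c2 has the single candidate 6 ⇒ r2c2=6.
Step 15. [r2c3∈{5}] r2c3's peers cover all but 5 ⇒ r2c3=5.
Step 16. [r4c6∈{1}] nothing but 1 survives at r4c6 ⇒ r4c6=1.
Step 17. [r5c5∈{4}] only 4 remains possible at r5c5 ⇒ r5c5=4.

Answer: 3 2 1 5 6 4 / 4 6 5 1 2 3 / 5 1 4 2 3 6 / 6 3 2 4 5 1 / 1 5 3 6 4 2 / 2 4 6 3 1 5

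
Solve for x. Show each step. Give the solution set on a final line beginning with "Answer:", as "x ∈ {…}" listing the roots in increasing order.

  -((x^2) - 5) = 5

Step 1. [-((x^2) - 5) = 5] LHS negated; negate both sides ⇒ neg: (x^2) - 5 = -5.
Step 2. [(x^2) - 5 = -5] the outer -5 inverts by adding 5, so sub: x^2 = 0.
Step 3. [x^2 = 0] LHS squared, RHS 0 ≥ 0: apply √ (±) ⇒ sqrt: x = 0.

Answer: x ∈ {0}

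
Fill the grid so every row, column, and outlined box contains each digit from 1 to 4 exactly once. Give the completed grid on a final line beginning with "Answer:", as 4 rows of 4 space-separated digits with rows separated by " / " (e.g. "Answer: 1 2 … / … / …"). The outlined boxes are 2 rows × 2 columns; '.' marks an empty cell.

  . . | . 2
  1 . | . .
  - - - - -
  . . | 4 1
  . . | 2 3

Step 1. [r2c2∈{2,3,4}] r2c2 is the only open cell in row 2 admitting 2 ⇒ r2c2=2.
Step 2. [r3c2∈{3}] r3c2 has the single candidate 3 ⇒ r3c2=3.
Step 3. [r1c2∈{4}] r1c2 has the single candidate 4. So r1c2=4.
Step 4. [r2c3∈{3}] r2c3 is down to just 3 ⇒ r2c3=3.
Step 5. [r4c2∈{1}] nothing but 1 survives at r4c2, so r4c2=1.
Step 6. [r1c3∈{1}] only 1 remains possible at r1c3 ⇒ r1c3=1.
Step 7. [r1c1∈{3}] nothing but 3 survives at r1c1, so r1c1=3.
Step 8. [r3c1∈{2}] only 2 remains possible at r3c1 ⇒ r3c1=2.
Step 9. [r2c4∈{4}] only 4 remains possible at r2c4, so r2c4=4.
Step 10. [r4c1∈{4}] r4c1 has the single candidate 4 ⇒ r4c1=4.

Answer: 3 4 1 2 / 1 2 3 4 / 2 3 4 1 / 4 1 2 3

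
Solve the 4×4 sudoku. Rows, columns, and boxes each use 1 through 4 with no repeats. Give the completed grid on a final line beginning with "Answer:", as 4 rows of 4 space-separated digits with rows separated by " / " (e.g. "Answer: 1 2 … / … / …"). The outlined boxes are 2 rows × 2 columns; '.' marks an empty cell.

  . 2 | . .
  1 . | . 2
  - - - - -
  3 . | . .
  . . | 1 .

Step 1. [r1c1∈{4}] r1c1 has the single candidate 4 ⇒ r1c1=4.
Step 2. [r3c4∈{4}] only 4 remains possible at r3c4 ⇒ r3c4=4.
Step 3. [r1c3∈{3}] r1c3's peers cover all but 3 ⇒ r1c3=3.
Step 4. [r3c2∈{1}] nothing but 1 survives at r3c2, so r3c2=1.
Step 5. [r3c3∈{2}] r3c3's peers cover all but 2, so r3c3=2.
Step 6. [r4c4∈{3}] r4c4's peers cover all but 3 ⇒ r4c4=3.
Step 7. [r4c2∈{4}] only 4 remains possible at r4c2 ⇒ r4c2=4.
Step 8. [r1c4∈{1}] r1c4 has the single candidate 1 ⇒ r1c4=1.
Step 9. [r4c1∈{2}] r4c1 is down to just 2, so r4c1=2.
Step 10. [r2c2∈{3}] nothing but 3 survives at r2c2 ⇒ r2c2=3.
Step 11. [r2c3∈{4}] r2c3 has the single candidate 4, so r2c3=4.

Answer: 4 2 3 1 / 1 3 4 2 / 3 1 2 4 / 2 4 1 3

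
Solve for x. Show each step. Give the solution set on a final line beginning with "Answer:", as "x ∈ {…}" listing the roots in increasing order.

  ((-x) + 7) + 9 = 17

Step 1. [((-x) + 7) + 9 = 17] the outer +9 inverts by subtracting 9. So sub: (-x) + 7 = 8.
Step 2. [(-x) + 7 = 8] +7 is outermost — subtract 7 both sides, so sub: -x = 1.
Step 3. [-x = 1] flip signs both sides. So neg: x = -1.

Answer: x ∈ {-1}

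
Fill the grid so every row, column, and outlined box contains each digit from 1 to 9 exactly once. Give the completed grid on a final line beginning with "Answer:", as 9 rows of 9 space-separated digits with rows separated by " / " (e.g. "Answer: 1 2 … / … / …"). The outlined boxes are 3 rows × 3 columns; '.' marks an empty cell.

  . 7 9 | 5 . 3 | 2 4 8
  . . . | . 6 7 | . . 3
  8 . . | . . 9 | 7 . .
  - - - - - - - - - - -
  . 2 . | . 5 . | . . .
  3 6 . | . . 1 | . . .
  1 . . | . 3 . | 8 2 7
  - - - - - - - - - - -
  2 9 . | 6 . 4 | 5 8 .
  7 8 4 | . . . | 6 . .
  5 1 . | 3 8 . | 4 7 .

Step 1. [r5c7∈{9}] r5c7 has the single candidate 9, so r5c7=9.
Step 2. [r2c7∈{1}] r2c7's peers cover all but 1. So r2c7=1.
Step 3. [r3c3∈{1,2,3,5,6}] 1 has one home in col 3: r3c3, so r3c3=1.
Step 4. [r8c4∈{1,2,9}] in col 4, 1 fits only at r8c4, so r8c4=1.
Step 5. [r2c1∈{4}] r2c1's peers cover all but 4 ⇒ r2c1=4.
Step 6. [r2c2∈{5}] r2c2 has the single candidate 5. So r2c2=5.
Step 7. [r4c6∈{6,8}] across col 6, 8 lands solely at r4c6 ⇒ r4c6=8.
Step 8. [r5c8∈{5}] r5c8's peers cover all but 5 ⇒ r5c8=5.
Step 9. [r8c5∈{2,9}] col 5 places 9 nowhere but r8c5. So r8c5=9.
Step 10. [r5c9∈{4}] only 4 remains possible at r5c9, so r5c9=4.
Step 11. [r4c4∈{4,7,9}] across row 4, 4 lands solely at r4c4. So r4c4=4.
Step 12. [r3c4∈{2}] r3c4 is down to just 2, so r3c4=2.
Step 13. [r4c8∈{1,3,6}] in col 8, 1 fits only at r4c8. So r4c8=1.
Step 14. [r5c4∈{7}] r5c4 is down to just 7. So r5c4=7.
Step 15. [r8c9∈{2}] r8c9's peers cover all but 2. So r8c9=2.
Step 16. [r4c9∈{6}] only 6 remains possible at r4c9. So r4c9=6.
Step 17. [r7c5∈{7}] nothing but 7 survives at r7c5, so r7c5=7.
Step 18. [r3c5∈{4}] r3c5 is down to just 4. So r3c5=4.
Step 19. [r5c3∈{8}] r5c3 is down to just 8 ⇒ r5c3=8.
Step 20. [r2c4∈{8}] r2c4 has the single candidate 8, so r2c4=8.
Step 21. [r8c8∈{3}] r8c8's peers cover all but 3. So r8c8=3.
Step 22. [r1c1∈{6}] r1c1 has the single candidate 6. So r1c1=6.
Step 23. [r5c5∈{2}] nothing but 2 survives at r5c5 ⇒ r5c5=2.
Step 24. [r9c9∈{9}] only 9 remains possible at r9c9, so r9c9=9.
Step 25. [r6c4∈{9}] r6c4 has the single candidate 9. So r6c4=9.
Step 26. [r6c2∈{4}] only 4 remains possible at r6c2, so r6c2=4.
Step 27. [r6c6∈{6}] nothing but 6 survives at r6c6 ⇒ r6c6=6.
Step 28. [r4c1∈{9}] r4c1 has the single candidate 9, so r4c1=9.
Step 29. [r4c3∈{7}] r4c3 is down to just 7, so r4c3=7.
Step 30. [r3c2∈{3}] r3c2 is down to just 3 ⇒ r3c2=3.
Step 31. [r4c7∈{3}] r4c7 is down to just 3 ⇒ r4c7=3.
Step 32. [r3c8∈{6}] nothing but 6 survives at r3c8 ⇒ r3c8=6.
Step 33. [r1c5∈{1}] r1c5's peers cover all but 1 ⇒ r1c5=1.
Step 34. [r2c3∈{2}] only 2 remains possible at r2c3, so r2c3=2.
Step 35. [r9c3∈{6}] r9c3 has the single candidate 6 ⇒ r9c3=6.
Step 36. [r3c9∈{5}] only 5 remains possible at r3c9. So r3c9=5.
Step 37. [r8c6∈{5}] r8c6 has the single candidate 5 ⇒ r8c6=5.
Step 38. [r9c6∈{2}] r9c6 is down to just 2, so r9c6=2.
Step 39. [r6c3∈{5}] r6c3 has the single candidate 5. So r6c3=5.
Step 40. [r2c8∈{9}] only 9 remains possible at r2c8 ⇒ r2c8=9.
Step 41. [r7c9∈{1}] only 1 remains possible at r7c9 ⇒ r7c9=1.
Step 42. [r7c3∈{3}] nothing but 3 survives at r7c3, so r7c3=3.

Answer: 6 7 9 5 1 3 2 4 8 / 4 5 2 8 6 7 1 9 3 / 8 3 1 2 4 9 7 6 5 / 9 2 7 4 5 8 3 1 6 / 3 6 8 7 2 1 9 5 4 / 1 4 5 9 3 6 8 2 7 / 2 9 3 6 7 4 5 8 1 / 7 8 4 1 9 5 6 3 2 / 5 1 6 3 8 2 4 7 9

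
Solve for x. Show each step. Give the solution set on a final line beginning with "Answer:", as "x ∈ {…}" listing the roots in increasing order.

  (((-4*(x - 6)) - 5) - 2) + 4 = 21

Step 1. [(((-4*(x - 6)) - 5) - 2) + 4 = 21] 4 comes off first (subtract 4). So sub: ((-4*(x - 6)) - 5) - 2 = 17.
Step 2. [((-4*(x - 6)) - 5) - 2 = 17] 2 comes off first (add 2) ⇒ sub: (-4*(x - 6)) - 5 = 19.
Step 3. [(-4*(x - 6)) - 5 = 19] 5 comes off first (add 5), so sub: -4*(x - 6) = 24.
Step 4. [-4*(x - 6) = 24] -4 out front; divide by -4, so div: x - 6 = -6.
Step 5. [x - 6 = -6] peel the -6: add 6 from each side, so sub: x = 0.

Answer: x ∈ {0}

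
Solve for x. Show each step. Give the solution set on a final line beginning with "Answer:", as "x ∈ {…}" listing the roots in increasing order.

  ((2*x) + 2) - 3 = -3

Step 1. [((2*x) + 2) - 3 = -3] peel the -3: add 3 from each side, so sub: (2*x) + 2 = 0.
Step 2. [(2*x) + 2 = 0] 2 comes off first (subtract 2) ⇒ sub: 2*x = -2.
Step 3. [2*x = -2] LHS = 2·(…); ÷2 both sides, so div: x = -1.

Answer: x ∈ {-1}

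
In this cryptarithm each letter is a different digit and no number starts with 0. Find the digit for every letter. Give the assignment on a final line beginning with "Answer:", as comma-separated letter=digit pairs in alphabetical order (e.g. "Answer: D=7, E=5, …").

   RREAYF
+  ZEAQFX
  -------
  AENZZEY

Step 1. [A] the sum has 7 digits but both addends have 6; that extra leading digit A is the final carry, namely 1. So A=1.
Step 2. [col 1: F + X ≡ Y (mod 10)] no forcing yet in column 1 (carry-in 0); Y=6 is free and consistent — try it ⇒ Y=6.
Step 3. [col 1: F + X ≡ Y (mod 10)] several values work for X in column 1 (F + X ≡ Y (mod 10), carry-in 0); try X=9, so X=9.
Step 4. [col 1: F + X ≡ Y (mod 10)] from column 1 (X=9, Y=6, carry-in 0, digits 1,6,9 already taken and all letters distinct): F must equal 7. So F=7.
Step 5. [col 2: Y + F ≡ E (mod 10)] column 2 reads Y+F+carry(1)=E with Y=6, F=7; with digits 1,6,7,9 already taken and all letters distinct, the only value for E is 4. So E=4.
Step 6. [col 3: A + Q ≡ Z (mod 10)] no forcing yet in column 3 (carry-in 1); Z=5 is free and consistent — try it, so Z=5.
Step 7. [col 3: A + Q ≡ Z (mod 10)] from column 3 (A=1, Z=5, carry-in 1, digits 1,4,5,6,7,9 already taken and all letters distinct): Q must equal 3, so Q=3.
Step 8. [col 5: R + E ≡ N (mod 10)] column 5 reads R+E+carry(0)=N with E=4; with digits 1,3,4,5,6,7,9 already taken and all letters distinct, the only value for R is 8 ⇒ R=8.
Step 9. [col 5: R + E ≡ N (mod 10)] in column 5 we have R+E≡N with carry-in 0; given R=8, E=4 and digits 1,3,4,5,6,7,8,9 already taken and all letters distinct, that pins N to 2 ⇒ N=2.

Answer: A=1, E=4, F=7, N=2, Q=3, R=8, X=9, Y=6, Z=5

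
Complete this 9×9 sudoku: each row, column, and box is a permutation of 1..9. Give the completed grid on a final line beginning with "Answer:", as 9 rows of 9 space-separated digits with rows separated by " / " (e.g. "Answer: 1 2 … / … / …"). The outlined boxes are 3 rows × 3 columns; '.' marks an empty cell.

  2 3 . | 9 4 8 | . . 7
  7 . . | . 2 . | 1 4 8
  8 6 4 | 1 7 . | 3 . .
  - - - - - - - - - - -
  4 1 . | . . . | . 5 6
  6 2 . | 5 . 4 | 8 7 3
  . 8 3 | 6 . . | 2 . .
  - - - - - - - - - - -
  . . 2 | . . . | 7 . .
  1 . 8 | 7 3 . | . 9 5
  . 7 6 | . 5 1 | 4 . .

Step 1. [r7c5∈{6,8,9}] across col 5, 6 lands solely at r7c5. So r7c5=6.
Step 2. [r5c3∈{9}] r5c3's peers cover all but 9 ⇒ r5c3=9.
Step 3. [r7c6∈{9}] nothing but 9 survives at r7c6, so r7c6=9.
Step 4. [r2c3∈{5}] r2c3 is down to just 5, so r2c3=5.
Step 5. [r6c8∈{1}] r6c8's peers cover all but 1. So r6c8=1.
Step 6. [r9c9∈{2}] r9c9 has the single candidate 2. So r9c9=2.
Step 7. [r9c4∈{8}] r9c4 has the single candidate 8, so r9c4=8.
Step 8. [r4c7∈{9}] nothing but 9 survives at r4c7 ⇒ r4c7=9.
Step 9. [r7c2∈{4,5}] across col 2, 5 lands solely at r7c2. So r7c2=5.
Step 10. [r7c1∈{3}] nothing but 3 survives at r7c1 ⇒ r7c1=3.
Step 11. [r2c4∈{3}] nothing but 3 survives at r2c4. So r2c4=3.
Step 12. [r4c6∈{2,3,7}] in row 4, 3 fits only at r4c6 ⇒ r4c6=3.
Step 13. [r1c7∈{5,6}] in row 1, 5 fits only at r1c7, so r1c7=5.
Step 14. [r4c5∈{8}] r4c5's peers cover all but 8. So r4c5=8.
Step 15. [r2c2∈{9}] r2c2 is down to just 9 ⇒ r2c2=9.
Step 16. [r8c2∈{4}] r8c2's peers cover all but 4, so r8c2=4.
Step 17. [r6c1∈{5}] only 5 remains possible at r6c1, so r6c1=5.
Step 18. [r6c9∈{4}] only 4 remains possible at r6c9 ⇒ r6c9=4.
Step 19. [r2c6∈{6}] nothing but 6 survives at r2c6. So r2c6=6.
Step 20. [r4c3∈{7}] r4c3 is down to just 7 ⇒ r4c3=7.
Step 21. [r7c8∈{8}] r7c8 has the single candidate 8. So r7c8=8.
Step 22. [r3c6∈{5}] only 5 remains possible at r3c6. So r3c6=5.
Step 23. [r1c3∈{1}] r1c3 is down to just 1, so r1c3=1.
Step 24. [r8c6∈{2}] nothing but 2 survives at r8c6. So r8c6=2.
Step 25. [r7c4∈{4}] nothing but 4 survives at r7c4. So r7c4=4.
Step 26. [r9c8∈{3}] only 3 remains possible at r9c8, so r9c8=3.
Step 27. [r5c5∈{1}] r5c5's peers cover all but 1. So r5c5=1.
Step 28. [r3c8∈{2}] r3c8's peers cover all but 2 ⇒ r3c8=2.
Step 29. [r9c1∈{9}] only 9 remains possible at r9c1, so r9c1=9.
Step 30. [r6c6∈{7}] nothing but 7 survives at r6c6. So r6c6=7.
Step 31. [r3c9∈{9}] only 9 remains possible at r3c9, so r3c9=9.
Step 32. [r8c7∈{6}] nothing but 6 survives at r8c7 ⇒ r8c7=6.
Step 33. [r6c5∈{9}] only 9 remains possible at r6c5 ⇒ r6c5=9.
Step 34. [r7c9∈{1}] r7c9 has the single candidate 1. So r7c9=1.
Step 35. [r1c8∈{6}] r1c8's peers cover all but 6 ⇒ r1c8=6.
Step 36. [r4c4∈{2}] nothing but 2 survives at r4c4, so r4c4=2.

Answer: 2 3 1 9 4 8 5 6 7 / 7 9 5 3 2 6 1 4 8 / 8 6 4 1 7 5 3 2 9 / 4 1 7 2 8 3 9 5 6 / 6 2 9 5 1 4 8 7 3 / 5 8 3 6 9 7 2 1 4 / 3 5 2 4 6 9 7 8 1 / 1 4 8 7 3 2 6 9 5 / 9 7 6 8 5 1 4 3 2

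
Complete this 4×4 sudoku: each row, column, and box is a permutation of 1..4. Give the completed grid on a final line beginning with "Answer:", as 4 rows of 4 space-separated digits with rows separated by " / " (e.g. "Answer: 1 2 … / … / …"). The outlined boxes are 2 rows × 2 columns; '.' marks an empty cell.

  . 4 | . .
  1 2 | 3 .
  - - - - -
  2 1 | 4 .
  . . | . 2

Step 1. [r1c1∈{3}] r1c1's peers cover all but 3, so r1c1=3.
Step 2. [r4c3∈{1}] r4c3's peers cover all but 1 ⇒ r4c3=1.
Step 3. [r1c3∈{2}] r1c3 is down to just 2, so r1c3=2.
Step 4. [r2c4∈{4}] r2c4 has the single candidate 4. So r2c4=4.
Step 5. [r1c4∈{1}] r1c4 has the single candidate 1, so r1c4=1.
Step 6. [r3c4∈{3}] r3c4 is down to just 3. So r3c4=3.
Step 7. [r4c1∈{4}] r4c1 has the single candidate 4, so r4c1=4.
Step 8. [r4c2∈{3}] nothing but 3 survives at r4c2 ⇒ r4c2=3.

Answer: 3 4 2 1 / 1 2 3 4 / 2 1 4 3 / 4 3 1 2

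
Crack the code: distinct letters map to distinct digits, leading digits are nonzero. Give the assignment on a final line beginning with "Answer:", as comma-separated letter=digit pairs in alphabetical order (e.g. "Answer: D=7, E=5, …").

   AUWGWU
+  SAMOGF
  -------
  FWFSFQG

Step 1. [col 1: U + F ≡ G (mod 10)] no forcing yet in column 1 (carry-in 0); U=3 is free and consistent — try it, so U=3.
Step 2. [col 1: U + F ≡ G (mod 10)] several values work for F in column 1 (U + F ≡ G (mod 10), carry-in 0); try F=1, so F=1.
Step 3. [col 1: U + F ≡ G (mod 10)] column 1 reads U+F+carry(0)=G with U=3, F=1; with digits 1,3 already taken and all letters distinct, the only value for G is 4, so G=4.
Step 4. [col 2: W + G ≡ Q (mod 10)] no forcing yet in column 2 (carry-in 0); Q=9 is free and consistent — try it. So Q=9.
Step 5. [col 2: W + G ≡ Q (mod 10)] column 2: given G=4, Q=9, carry-in 0, and digits 1,3,4,9 already taken and all letters distinct, W+G≡Q (mod 10) forces W=5. So W=5.
Step 6. [col 3: G + O ≡ F (mod 10)] column 3: given G=4, F=1, carry-in 0, and digits 1,3,4,5,9 already taken and all letters distinct, G+O≡F (mod 10) forces O=7, so O=7.
Step 7. [col 4: W + M ≡ S (mod 10)] no forcing yet in column 4 (carry-in 1); M=0 is free and consistent — try it ⇒ M=0.
Step 8. [col 4: W + M ≡ S (mod 10)] column 4: given W=5, M=0, carry-in 1, and digits 0,1,3,4,5,7,9 already taken and all letters distinct, W+M≡S (mod 10) forces S=6. So S=6.
Step 9. [col 5: U + A ≡ F (mod 10)] from column 5 (U=3, F=1, carry-in 0, digits 0,1,3,4,5,6,7,9 already taken and all letters distinct): A must equal 8, so A=8.

Answer: A=8, F=1, G=4, M=0, O=7, Q=9, S=6, U=3, W=5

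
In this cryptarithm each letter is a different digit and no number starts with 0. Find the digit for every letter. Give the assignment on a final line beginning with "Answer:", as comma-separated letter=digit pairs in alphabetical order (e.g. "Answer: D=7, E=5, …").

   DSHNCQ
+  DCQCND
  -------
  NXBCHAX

Step 1. [N] N is the leading digit of a 7-digit sum of two 6-digit numbers; the final carry is exactly 1 ⇒ N=1.
Step 2. [col 1: Q + D ≡ X (mod 10)] column 1 (Q + D ≡ X (mod 10), carry-in 0) doesn't pin X yet; pick X=7 and continue, so X=7.
Step 3. [col 1: Q + D ≡ X (mod 10)] D=8 is one option consistent with column 1 (Q + D ≡ X (mod 10), carry-in 0) — take it. So D=8.
Step 4. [col 1: Q + D ≡ X (mod 10)] column 1 reads Q+D+carry(0)=X with D=8, X=7; with digits 1,7,8 already taken and all letters distinct, the only value for Q is 9, so Q=9.
Step 5. [col 2: C + N ≡ A (mod 10)] several values work for C in column 2 (C + N ≡ A (mod 10), carry-in 1); try C=3. So C=3.
Step 6. [col 2: C + N ≡ A (mod 10)] column 2 reads C+N+carry(1)=A with C=3, N=1; with digits 1,3,7,8,9 already taken and all letters distinct, the only value for A is 5. So A=5.
Step 7. [col 3: N + C ≡ H (mod 10)] from column 3 (N=1, C=3, carry-in 0, digits 1,3,5,7,8,9 already taken and all letters distinct): H must equal 4. So H=4.
Step 8. [col 5: S + C ≡ B (mod 10)] several values work for S in column 5 (S + C ≡ B (mod 10), carry-in 1); try S=6 ⇒ S=6.
Step 9. [col 5: S + C ≡ B (mod 10)] column 5: given S=6, C=3, carry-in 1, and digits 1,3,4,5,6,7,8,9 already taken and all letters distinct, S+C≡B (mod 10) forces B=0. So B=0.

Answer: A=5, B=0, C=3, D=8, H=4, N=1, Q=9, S=6, X=7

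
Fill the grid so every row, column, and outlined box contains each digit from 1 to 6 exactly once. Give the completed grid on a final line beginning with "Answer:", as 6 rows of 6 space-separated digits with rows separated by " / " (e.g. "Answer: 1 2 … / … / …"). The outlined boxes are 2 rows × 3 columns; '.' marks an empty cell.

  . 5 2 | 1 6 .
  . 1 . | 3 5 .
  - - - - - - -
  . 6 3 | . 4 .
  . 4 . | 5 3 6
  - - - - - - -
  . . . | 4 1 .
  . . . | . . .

Step 1. [r6c5∈{2}] only 2 remains possible at r6c5, so r6c5=2.
Step 2. [r6c2∈{3}] only 3 remains possible at r6c2. So r6c2=3.
Step 3. [r3c1∈{1,2,5}] 5 has one home in row 3: r3c1. So r3c1=5.
Step 4. [r4c1∈{1,2}] 2 has one home in row 4: r4c1 ⇒ r4c1=2.
Step 5. [r5c1∈{6}] r5c1 is down to just 6 ⇒ r5c1=6.
Step 6. [r2c1∈{4}] only 4 remains possible at r2c1. So r2c1=4.
Step 7. [r5c3∈{5}] nothing but 5 survives at r5c3. So r5c3=5.
Step 8. [r4c3∈{1}] nothing but 1 survives at r4c3, so r4c3=1.
Step 9. [r3c6∈{1,2}] in row 3, 1 fits only at r3c6 ⇒ r3c6=1.
Step 10. [r6c6∈{5}] only 5 remains possible at r6c6, so r6c6=5.
Step 11. [r5c6∈{3}] r5c6's peers cover all but 3, so r5c6=3.
Step 12. [r6c1∈{1}] nothing but 1 survives at r6c1. So r6c1=1.
Step 13. [r2c3∈{6}] nothing but 6 survives at r2c3 ⇒ r2c3=6.
Step 14. [r2c6∈{2}] only 2 remains possible at r2c6. So r2c6=2.
Step 15. [r6c3∈{4}] r6c3's peers cover all but 4 ⇒ r6c3=4.
Step 16. [r3c4∈{2}] r3c4's peers cover all but 2 ⇒ r3c4=2.
Step 17. [r5c2∈{2}] nothing but 2 survives at r5c2. So r5c2=2.
Step 18. [r1c1∈{3}] nothing but 3 survives at r1c1 ⇒ r1c1=3.
Step 19. [r6c4∈{6}] r6c4's peers cover all but 6, so r6c4=6.
Step 20. [r1c6∈{4}] nothing but 4 survives at r1c6 ⇒ r1c6=4.

Answer: 3 5 2 1 6 4 / 4 1 6 3 5 2 / 5 6 3 2 4 1 / 2 4 1 5 3 6 / 6 2 5 4 1 3 / 1 3 4 6 2 5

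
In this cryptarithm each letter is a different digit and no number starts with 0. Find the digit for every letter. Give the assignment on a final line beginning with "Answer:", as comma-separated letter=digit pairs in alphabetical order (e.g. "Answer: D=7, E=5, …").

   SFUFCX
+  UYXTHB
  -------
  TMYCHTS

Step 1. [col 1: X + B ≡ S (mod 10)] no forcing yet in column 1 (carry-in 0); X=3 is free and consistent — try it, so X=3.
Step 2. [col 1: X + B ≡ S (mod 10)] several values work for B in column 1 (X + B ≡ S (mod 10), carry-in 0); try B=5 ⇒ B=5.
Step 3. [col 1: X + B ≡ S (mod 10)] in column 1 we have X+B≡S with carry-in 0; given X=3, B=5 and digits 3,5 already taken and all letters distinct, that pins S to 8, so S=8.
Step 4. [col 2: C + H ≡ T (mod 10)] T=1 is one option consistent with column 2 (C + H ≡ T (mod 10), carry-in 0) — take it. So T=1.
Step 5. [col 2: C + H ≡ T (mod 10)] several values work for C in column 2 (C + H ≡ T (mod 10), carry-in 0); try C=9. So C=9.
Step 6. [col 2: C + H ≡ T (mod 10)] column 2: given C=9, T=1, carry-in 0, and digits 1,3,5,8,9 already taken and all letters distinct, C+H≡T (mod 10) forces H=2. So H=2.
Step 7. [col 3: F + T ≡ H (mod 10)] in column 3 we have F+T≡H with carry-in 1; given T=1, H=2 and digits 1,2,3,5,8,9 already taken and all letters distinct, that pins F to 0. So F=0.
Step 8. [col 4: U + X ≡ C (mod 10)] column 4: given X=3, C=9, carry-in 0, and digits 0,1,2,3,5,8,9 already taken and all letters distinct, U+X≡C (mod 10) forces U=6, so U=6.
Step 9. [col 5: F + Y ≡ Y (mod 10)] several values work for Y in column 5 (F + Y ≡ Y (mod 10), carry-in 0); try Y=7. So Y=7.
Step 10. [col 6: S + U ≡ M (mod 10)] from column 6 (S=8, U=6, carry-in 0, digits 0,1,2,3,5,6,7,8,9 already taken and all letters distinct): M must equal 4 ⇒ M=4.

Answer: B=5, C=9, F=0, H=2, M=4, S=8, T=1, U=6, X=3, Y=7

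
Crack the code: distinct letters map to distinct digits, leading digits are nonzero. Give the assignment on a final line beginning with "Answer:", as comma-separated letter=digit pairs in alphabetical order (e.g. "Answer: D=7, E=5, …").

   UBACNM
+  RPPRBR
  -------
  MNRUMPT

Step 1. [col 1: M + R ≡ T (mod 10)] several values work for M in column 1 (M + R ≡ T (mod 10), carry-in 0); try M=1 ⇒ M=1.
Step 2. [col 1: M + R ≡ T (mod 10)] R=7 is one option consistent with column 1 (M + R ≡ T (mod 10), carry-in 0) — take it ⇒ R=7.
Step 3. [col 1: M + R ≡ T (mod 10)] from column 1 (M=1, R=7, carry-in 0, digits 1,7 already taken and all letters distinct): T must equal 8. So T=8.
Step 4. [col 2: N + B ≡ P (mod 10)] column 2 (N + B ≡ P (mod 10), carry-in 0) doesn't pin N yet; pick N=3 and continue. So N=3.
Step 5. [col 2: N + B ≡ P (mod 10)] column 2 (N + B ≡ P (mod 10), carry-in 0) doesn't pin P yet; pick P=5 and continue. So P=5.
Step 6. [col 2: N + B ≡ P (mod 10)] column 2: given N=3, P=5, carry-in 0, and digits 1,3,5,7,8 already taken and all letters distinct, N+B≡P (mod 10) forces B=2, so B=2.
Step 7. [col 3: C + R ≡ M (mod 10)] column 3 reads C+R+carry(0)=M with R=7, M=1; with digits 1,2,3,5,7,8 already taken and all letters distinct, the only value for C is 4, so C=4.
Step 8. [col 4: A + P ≡ U (mod 10)] from column 4 (P=5, carry-in 1, digits 1,2,3,4,5,7,8 already taken and all letters distinct): U must equal 6, so U=6.
Step 9. [col 4: A + P ≡ U (mod 10)] in column 4 we have A+P≡U with carry-in 1; given P=5, U=6 and digits 1,2,3,4,5,6,7,8 already taken and all letters distinct, that pins A to 0 ⇒ A=0.

Answer: A=0, B=2, C=4, M=1, N=3, P=5, R=7, T=8, U=6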